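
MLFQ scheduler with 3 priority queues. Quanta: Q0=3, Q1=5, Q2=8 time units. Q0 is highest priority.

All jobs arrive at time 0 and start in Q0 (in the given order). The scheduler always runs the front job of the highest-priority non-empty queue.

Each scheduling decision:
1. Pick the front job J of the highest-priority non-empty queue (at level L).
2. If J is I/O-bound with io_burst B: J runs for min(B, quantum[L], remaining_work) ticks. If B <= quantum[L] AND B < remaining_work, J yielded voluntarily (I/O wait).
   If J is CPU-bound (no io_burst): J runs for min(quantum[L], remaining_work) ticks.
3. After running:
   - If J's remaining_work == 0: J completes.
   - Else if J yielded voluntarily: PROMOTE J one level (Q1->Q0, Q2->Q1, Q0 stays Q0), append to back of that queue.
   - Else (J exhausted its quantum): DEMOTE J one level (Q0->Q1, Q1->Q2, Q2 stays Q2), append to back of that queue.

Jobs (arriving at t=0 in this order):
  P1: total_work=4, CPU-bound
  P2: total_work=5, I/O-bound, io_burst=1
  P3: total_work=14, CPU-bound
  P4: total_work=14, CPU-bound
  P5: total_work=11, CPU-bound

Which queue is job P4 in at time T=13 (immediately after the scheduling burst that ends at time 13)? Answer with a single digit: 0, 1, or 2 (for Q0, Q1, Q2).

Answer: 1

Derivation:
t=0-3: P1@Q0 runs 3, rem=1, quantum used, demote→Q1. Q0=[P2,P3,P4,P5] Q1=[P1] Q2=[]
t=3-4: P2@Q0 runs 1, rem=4, I/O yield, promote→Q0. Q0=[P3,P4,P5,P2] Q1=[P1] Q2=[]
t=4-7: P3@Q0 runs 3, rem=11, quantum used, demote→Q1. Q0=[P4,P5,P2] Q1=[P1,P3] Q2=[]
t=7-10: P4@Q0 runs 3, rem=11, quantum used, demote→Q1. Q0=[P5,P2] Q1=[P1,P3,P4] Q2=[]
t=10-13: P5@Q0 runs 3, rem=8, quantum used, demote→Q1. Q0=[P2] Q1=[P1,P3,P4,P5] Q2=[]
t=13-14: P2@Q0 runs 1, rem=3, I/O yield, promote→Q0. Q0=[P2] Q1=[P1,P3,P4,P5] Q2=[]
t=14-15: P2@Q0 runs 1, rem=2, I/O yield, promote→Q0. Q0=[P2] Q1=[P1,P3,P4,P5] Q2=[]
t=15-16: P2@Q0 runs 1, rem=1, I/O yield, promote→Q0. Q0=[P2] Q1=[P1,P3,P4,P5] Q2=[]
t=16-17: P2@Q0 runs 1, rem=0, completes. Q0=[] Q1=[P1,P3,P4,P5] Q2=[]
t=17-18: P1@Q1 runs 1, rem=0, completes. Q0=[] Q1=[P3,P4,P5] Q2=[]
t=18-23: P3@Q1 runs 5, rem=6, quantum used, demote→Q2. Q0=[] Q1=[P4,P5] Q2=[P3]
t=23-28: P4@Q1 runs 5, rem=6, quantum used, demote→Q2. Q0=[] Q1=[P5] Q2=[P3,P4]
t=28-33: P5@Q1 runs 5, rem=3, quantum used, demote→Q2. Q0=[] Q1=[] Q2=[P3,P4,P5]
t=33-39: P3@Q2 runs 6, rem=0, completes. Q0=[] Q1=[] Q2=[P4,P5]
t=39-45: P4@Q2 runs 6, rem=0, completes. Q0=[] Q1=[] Q2=[P5]
t=45-48: P5@Q2 runs 3, rem=0, completes. Q0=[] Q1=[] Q2=[]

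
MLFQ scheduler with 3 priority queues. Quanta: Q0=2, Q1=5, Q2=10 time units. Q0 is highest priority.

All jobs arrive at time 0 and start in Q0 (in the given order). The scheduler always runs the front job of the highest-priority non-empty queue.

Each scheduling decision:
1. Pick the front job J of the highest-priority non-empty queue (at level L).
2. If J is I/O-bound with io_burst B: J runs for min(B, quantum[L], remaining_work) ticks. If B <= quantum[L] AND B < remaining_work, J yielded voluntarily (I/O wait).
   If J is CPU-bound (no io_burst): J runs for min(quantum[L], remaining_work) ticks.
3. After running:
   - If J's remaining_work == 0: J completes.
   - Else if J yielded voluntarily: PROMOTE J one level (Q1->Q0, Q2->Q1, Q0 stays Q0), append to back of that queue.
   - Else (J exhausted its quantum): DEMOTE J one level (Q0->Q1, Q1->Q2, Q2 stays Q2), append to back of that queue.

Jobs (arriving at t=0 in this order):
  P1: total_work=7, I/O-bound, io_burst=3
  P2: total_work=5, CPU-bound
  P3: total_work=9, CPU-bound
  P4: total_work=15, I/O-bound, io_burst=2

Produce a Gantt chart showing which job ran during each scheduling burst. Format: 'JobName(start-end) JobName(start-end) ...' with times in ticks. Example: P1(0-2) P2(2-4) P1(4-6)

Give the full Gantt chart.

Answer: P1(0-2) P2(2-4) P3(4-6) P4(6-8) P4(8-10) P4(10-12) P4(12-14) P4(14-16) P4(16-18) P4(18-20) P4(20-21) P1(21-24) P1(24-26) P2(26-29) P3(29-34) P3(34-36)

Derivation:
t=0-2: P1@Q0 runs 2, rem=5, quantum used, demote→Q1. Q0=[P2,P3,P4] Q1=[P1] Q2=[]
t=2-4: P2@Q0 runs 2, rem=3, quantum used, demote→Q1. Q0=[P3,P4] Q1=[P1,P2] Q2=[]
t=4-6: P3@Q0 runs 2, rem=7, quantum used, demote→Q1. Q0=[P4] Q1=[P1,P2,P3] Q2=[]
t=6-8: P4@Q0 runs 2, rem=13, I/O yield, promote→Q0. Q0=[P4] Q1=[P1,P2,P3] Q2=[]
t=8-10: P4@Q0 runs 2, rem=11, I/O yield, promote→Q0. Q0=[P4] Q1=[P1,P2,P3] Q2=[]
t=10-12: P4@Q0 runs 2, rem=9, I/O yield, promote→Q0. Q0=[P4] Q1=[P1,P2,P3] Q2=[]
t=12-14: P4@Q0 runs 2, rem=7, I/O yield, promote→Q0. Q0=[P4] Q1=[P1,P2,P3] Q2=[]
t=14-16: P4@Q0 runs 2, rem=5, I/O yield, promote→Q0. Q0=[P4] Q1=[P1,P2,P3] Q2=[]
t=16-18: P4@Q0 runs 2, rem=3, I/O yield, promote→Q0. Q0=[P4] Q1=[P1,P2,P3] Q2=[]
t=18-20: P4@Q0 runs 2, rem=1, I/O yield, promote→Q0. Q0=[P4] Q1=[P1,P2,P3] Q2=[]
t=20-21: P4@Q0 runs 1, rem=0, completes. Q0=[] Q1=[P1,P2,P3] Q2=[]
t=21-24: P1@Q1 runs 3, rem=2, I/O yield, promote→Q0. Q0=[P1] Q1=[P2,P3] Q2=[]
t=24-26: P1@Q0 runs 2, rem=0, completes. Q0=[] Q1=[P2,P3] Q2=[]
t=26-29: P2@Q1 runs 3, rem=0, completes. Q0=[] Q1=[P3] Q2=[]
t=29-34: P3@Q1 runs 5, rem=2, quantum used, demote→Q2. Q0=[] Q1=[] Q2=[P3]
t=34-36: P3@Q2 runs 2, rem=0, completes. Q0=[] Q1=[] Q2=[]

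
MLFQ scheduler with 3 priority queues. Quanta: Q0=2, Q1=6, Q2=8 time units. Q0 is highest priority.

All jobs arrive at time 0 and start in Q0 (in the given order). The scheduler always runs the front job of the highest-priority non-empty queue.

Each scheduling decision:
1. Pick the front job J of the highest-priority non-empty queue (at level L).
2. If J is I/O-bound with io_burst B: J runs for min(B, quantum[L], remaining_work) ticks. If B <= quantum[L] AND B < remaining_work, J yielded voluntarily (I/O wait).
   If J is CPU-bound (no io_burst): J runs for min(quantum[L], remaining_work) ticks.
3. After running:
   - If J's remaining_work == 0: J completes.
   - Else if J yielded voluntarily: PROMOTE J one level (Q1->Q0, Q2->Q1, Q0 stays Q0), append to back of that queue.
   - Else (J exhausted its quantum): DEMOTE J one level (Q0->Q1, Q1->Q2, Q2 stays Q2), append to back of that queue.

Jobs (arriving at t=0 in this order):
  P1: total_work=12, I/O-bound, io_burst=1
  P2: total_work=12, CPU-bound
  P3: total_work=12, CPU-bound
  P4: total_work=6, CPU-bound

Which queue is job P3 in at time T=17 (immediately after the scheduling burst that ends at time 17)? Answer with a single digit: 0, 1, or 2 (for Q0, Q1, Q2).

Answer: 1

Derivation:
t=0-1: P1@Q0 runs 1, rem=11, I/O yield, promote→Q0. Q0=[P2,P3,P4,P1] Q1=[] Q2=[]
t=1-3: P2@Q0 runs 2, rem=10, quantum used, demote→Q1. Q0=[P3,P4,P1] Q1=[P2] Q2=[]
t=3-5: P3@Q0 runs 2, rem=10, quantum used, demote→Q1. Q0=[P4,P1] Q1=[P2,P3] Q2=[]
t=5-7: P4@Q0 runs 2, rem=4, quantum used, demote→Q1. Q0=[P1] Q1=[P2,P3,P4] Q2=[]
t=7-8: P1@Q0 runs 1, rem=10, I/O yield, promote→Q0. Q0=[P1] Q1=[P2,P3,P4] Q2=[]
t=8-9: P1@Q0 runs 1, rem=9, I/O yield, promote→Q0. Q0=[P1] Q1=[P2,P3,P4] Q2=[]
t=9-10: P1@Q0 runs 1, rem=8, I/O yield, promote→Q0. Q0=[P1] Q1=[P2,P3,P4] Q2=[]
t=10-11: P1@Q0 runs 1, rem=7, I/O yield, promote→Q0. Q0=[P1] Q1=[P2,P3,P4] Q2=[]
t=11-12: P1@Q0 runs 1, rem=6, I/O yield, promote→Q0. Q0=[P1] Q1=[P2,P3,P4] Q2=[]
t=12-13: P1@Q0 runs 1, rem=5, I/O yield, promote→Q0. Q0=[P1] Q1=[P2,P3,P4] Q2=[]
t=13-14: P1@Q0 runs 1, rem=4, I/O yield, promote→Q0. Q0=[P1] Q1=[P2,P3,P4] Q2=[]
t=14-15: P1@Q0 runs 1, rem=3, I/O yield, promote→Q0. Q0=[P1] Q1=[P2,P3,P4] Q2=[]
t=15-16: P1@Q0 runs 1, rem=2, I/O yield, promote→Q0. Q0=[P1] Q1=[P2,P3,P4] Q2=[]
t=16-17: P1@Q0 runs 1, rem=1, I/O yield, promote→Q0. Q0=[P1] Q1=[P2,P3,P4] Q2=[]
t=17-18: P1@Q0 runs 1, rem=0, completes. Q0=[] Q1=[P2,P3,P4] Q2=[]
t=18-24: P2@Q1 runs 6, rem=4, quantum used, demote→Q2. Q0=[] Q1=[P3,P4] Q2=[P2]
t=24-30: P3@Q1 runs 6, rem=4, quantum used, demote→Q2. Q0=[] Q1=[P4] Q2=[P2,P3]
t=30-34: P4@Q1 runs 4, rem=0, completes. Q0=[] Q1=[] Q2=[P2,P3]
t=34-38: P2@Q2 runs 4, rem=0, completes. Q0=[] Q1=[] Q2=[P3]
t=38-42: P3@Q2 runs 4, rem=0, completes. Q0=[] Q1=[] Q2=[]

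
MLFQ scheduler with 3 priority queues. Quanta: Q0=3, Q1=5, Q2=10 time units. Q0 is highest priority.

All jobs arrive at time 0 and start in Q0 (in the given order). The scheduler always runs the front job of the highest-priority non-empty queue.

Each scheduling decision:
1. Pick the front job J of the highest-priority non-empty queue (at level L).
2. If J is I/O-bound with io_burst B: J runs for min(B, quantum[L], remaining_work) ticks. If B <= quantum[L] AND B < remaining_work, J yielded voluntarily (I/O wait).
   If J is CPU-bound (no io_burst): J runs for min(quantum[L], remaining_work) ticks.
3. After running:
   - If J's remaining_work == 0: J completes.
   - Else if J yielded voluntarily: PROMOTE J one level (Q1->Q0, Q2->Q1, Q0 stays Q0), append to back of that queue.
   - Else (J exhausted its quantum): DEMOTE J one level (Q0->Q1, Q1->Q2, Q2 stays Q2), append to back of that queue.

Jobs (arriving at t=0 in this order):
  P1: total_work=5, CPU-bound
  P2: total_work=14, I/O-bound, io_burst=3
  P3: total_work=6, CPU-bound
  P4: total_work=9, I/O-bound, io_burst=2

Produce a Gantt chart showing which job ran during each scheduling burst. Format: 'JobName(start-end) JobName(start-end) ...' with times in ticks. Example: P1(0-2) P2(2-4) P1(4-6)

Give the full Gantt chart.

Answer: P1(0-3) P2(3-6) P3(6-9) P4(9-11) P2(11-14) P4(14-16) P2(16-19) P4(19-21) P2(21-24) P4(24-26) P2(26-28) P4(28-29) P1(29-31) P3(31-34)

Derivation:
t=0-3: P1@Q0 runs 3, rem=2, quantum used, demote→Q1. Q0=[P2,P3,P4] Q1=[P1] Q2=[]
t=3-6: P2@Q0 runs 3, rem=11, I/O yield, promote→Q0. Q0=[P3,P4,P2] Q1=[P1] Q2=[]
t=6-9: P3@Q0 runs 3, rem=3, quantum used, demote→Q1. Q0=[P4,P2] Q1=[P1,P3] Q2=[]
t=9-11: P4@Q0 runs 2, rem=7, I/O yield, promote→Q0. Q0=[P2,P4] Q1=[P1,P3] Q2=[]
t=11-14: P2@Q0 runs 3, rem=8, I/O yield, promote→Q0. Q0=[P4,P2] Q1=[P1,P3] Q2=[]
t=14-16: P4@Q0 runs 2, rem=5, I/O yield, promote→Q0. Q0=[P2,P4] Q1=[P1,P3] Q2=[]
t=16-19: P2@Q0 runs 3, rem=5, I/O yield, promote→Q0. Q0=[P4,P2] Q1=[P1,P3] Q2=[]
t=19-21: P4@Q0 runs 2, rem=3, I/O yield, promote→Q0. Q0=[P2,P4] Q1=[P1,P3] Q2=[]
t=21-24: P2@Q0 runs 3, rem=2, I/O yield, promote→Q0. Q0=[P4,P2] Q1=[P1,P3] Q2=[]
t=24-26: P4@Q0 runs 2, rem=1, I/O yield, promote→Q0. Q0=[P2,P4] Q1=[P1,P3] Q2=[]
t=26-28: P2@Q0 runs 2, rem=0, completes. Q0=[P4] Q1=[P1,P3] Q2=[]
t=28-29: P4@Q0 runs 1, rem=0, completes. Q0=[] Q1=[P1,P3] Q2=[]
t=29-31: P1@Q1 runs 2, rem=0, completes. Q0=[] Q1=[P3] Q2=[]
t=31-34: P3@Q1 runs 3, rem=0, completes. Q0=[] Q1=[] Q2=[]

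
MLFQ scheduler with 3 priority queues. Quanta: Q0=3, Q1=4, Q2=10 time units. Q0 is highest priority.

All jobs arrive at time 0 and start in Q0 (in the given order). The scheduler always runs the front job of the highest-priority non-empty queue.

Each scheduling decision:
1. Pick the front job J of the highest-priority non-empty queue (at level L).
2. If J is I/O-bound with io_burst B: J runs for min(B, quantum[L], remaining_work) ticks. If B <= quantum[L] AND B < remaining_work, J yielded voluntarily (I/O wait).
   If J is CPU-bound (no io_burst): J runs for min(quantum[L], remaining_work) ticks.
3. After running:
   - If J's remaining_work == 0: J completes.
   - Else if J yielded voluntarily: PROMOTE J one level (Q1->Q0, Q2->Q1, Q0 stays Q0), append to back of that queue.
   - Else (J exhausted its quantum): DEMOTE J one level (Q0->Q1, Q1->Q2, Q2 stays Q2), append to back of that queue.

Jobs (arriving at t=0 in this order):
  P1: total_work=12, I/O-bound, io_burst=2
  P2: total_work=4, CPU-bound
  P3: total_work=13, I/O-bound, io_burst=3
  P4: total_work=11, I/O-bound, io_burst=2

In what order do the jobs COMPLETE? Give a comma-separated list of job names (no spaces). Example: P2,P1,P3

t=0-2: P1@Q0 runs 2, rem=10, I/O yield, promote→Q0. Q0=[P2,P3,P4,P1] Q1=[] Q2=[]
t=2-5: P2@Q0 runs 3, rem=1, quantum used, demote→Q1. Q0=[P3,P4,P1] Q1=[P2] Q2=[]
t=5-8: P3@Q0 runs 3, rem=10, I/O yield, promote→Q0. Q0=[P4,P1,P3] Q1=[P2] Q2=[]
t=8-10: P4@Q0 runs 2, rem=9, I/O yield, promote→Q0. Q0=[P1,P3,P4] Q1=[P2] Q2=[]
t=10-12: P1@Q0 runs 2, rem=8, I/O yield, promote→Q0. Q0=[P3,P4,P1] Q1=[P2] Q2=[]
t=12-15: P3@Q0 runs 3, rem=7, I/O yield, promote→Q0. Q0=[P4,P1,P3] Q1=[P2] Q2=[]
t=15-17: P4@Q0 runs 2, rem=7, I/O yield, promote→Q0. Q0=[P1,P3,P4] Q1=[P2] Q2=[]
t=17-19: P1@Q0 runs 2, rem=6, I/O yield, promote→Q0. Q0=[P3,P4,P1] Q1=[P2] Q2=[]
t=19-22: P3@Q0 runs 3, rem=4, I/O yield, promote→Q0. Q0=[P4,P1,P3] Q1=[P2] Q2=[]
t=22-24: P4@Q0 runs 2, rem=5, I/O yield, promote→Q0. Q0=[P1,P3,P4] Q1=[P2] Q2=[]
t=24-26: P1@Q0 runs 2, rem=4, I/O yield, promote→Q0. Q0=[P3,P4,P1] Q1=[P2] Q2=[]
t=26-29: P3@Q0 runs 3, rem=1, I/O yield, promote→Q0. Q0=[P4,P1,P3] Q1=[P2] Q2=[]
t=29-31: P4@Q0 runs 2, rem=3, I/O yield, promote→Q0. Q0=[P1,P3,P4] Q1=[P2] Q2=[]
t=31-33: P1@Q0 runs 2, rem=2, I/O yield, promote→Q0. Q0=[P3,P4,P1] Q1=[P2] Q2=[]
t=33-34: P3@Q0 runs 1, rem=0, completes. Q0=[P4,P1] Q1=[P2] Q2=[]
t=34-36: P4@Q0 runs 2, rem=1, I/O yield, promote→Q0. Q0=[P1,P4] Q1=[P2] Q2=[]
t=36-38: P1@Q0 runs 2, rem=0, completes. Q0=[P4] Q1=[P2] Q2=[]
t=38-39: P4@Q0 runs 1, rem=0, completes. Q0=[] Q1=[P2] Q2=[]
t=39-40: P2@Q1 runs 1, rem=0, completes. Q0=[] Q1=[] Q2=[]

Answer: P3,P1,P4,P2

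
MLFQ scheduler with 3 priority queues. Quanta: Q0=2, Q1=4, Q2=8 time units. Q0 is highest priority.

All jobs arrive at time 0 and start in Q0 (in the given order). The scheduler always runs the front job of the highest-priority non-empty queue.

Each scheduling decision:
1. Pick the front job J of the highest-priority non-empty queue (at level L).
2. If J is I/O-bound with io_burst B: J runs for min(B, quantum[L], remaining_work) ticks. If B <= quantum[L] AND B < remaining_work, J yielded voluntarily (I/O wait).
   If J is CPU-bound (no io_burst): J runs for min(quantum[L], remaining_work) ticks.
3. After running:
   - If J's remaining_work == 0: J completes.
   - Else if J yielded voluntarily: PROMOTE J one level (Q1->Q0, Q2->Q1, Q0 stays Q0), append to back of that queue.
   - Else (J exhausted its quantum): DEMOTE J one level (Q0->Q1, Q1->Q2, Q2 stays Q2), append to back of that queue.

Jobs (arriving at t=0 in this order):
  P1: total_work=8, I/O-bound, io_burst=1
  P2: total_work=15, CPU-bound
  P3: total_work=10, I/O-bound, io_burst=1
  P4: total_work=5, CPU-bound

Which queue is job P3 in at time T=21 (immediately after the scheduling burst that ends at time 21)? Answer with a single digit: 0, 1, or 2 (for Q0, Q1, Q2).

Answer: 0

Derivation:
t=0-1: P1@Q0 runs 1, rem=7, I/O yield, promote→Q0. Q0=[P2,P3,P4,P1] Q1=[] Q2=[]
t=1-3: P2@Q0 runs 2, rem=13, quantum used, demote→Q1. Q0=[P3,P4,P1] Q1=[P2] Q2=[]
t=3-4: P3@Q0 runs 1, rem=9, I/O yield, promote→Q0. Q0=[P4,P1,P3] Q1=[P2] Q2=[]
t=4-6: P4@Q0 runs 2, rem=3, quantum used, demote→Q1. Q0=[P1,P3] Q1=[P2,P4] Q2=[]
t=6-7: P1@Q0 runs 1, rem=6, I/O yield, promote→Q0. Q0=[P3,P1] Q1=[P2,P4] Q2=[]
t=7-8: P3@Q0 runs 1, rem=8, I/O yield, promote→Q0. Q0=[P1,P3] Q1=[P2,P4] Q2=[]
t=8-9: P1@Q0 runs 1, rem=5, I/O yield, promote→Q0. Q0=[P3,P1] Q1=[P2,P4] Q2=[]
t=9-10: P3@Q0 runs 1, rem=7, I/O yield, promote→Q0. Q0=[P1,P3] Q1=[P2,P4] Q2=[]
t=10-11: P1@Q0 runs 1, rem=4, I/O yield, promote→Q0. Q0=[P3,P1] Q1=[P2,P4] Q2=[]
t=11-12: P3@Q0 runs 1, rem=6, I/O yield, promote→Q0. Q0=[P1,P3] Q1=[P2,P4] Q2=[]
t=12-13: P1@Q0 runs 1, rem=3, I/O yield, promote→Q0. Q0=[P3,P1] Q1=[P2,P4] Q2=[]
t=13-14: P3@Q0 runs 1, rem=5, I/O yield, promote→Q0. Q0=[P1,P3] Q1=[P2,P4] Q2=[]
t=14-15: P1@Q0 runs 1, rem=2, I/O yield, promote→Q0. Q0=[P3,P1] Q1=[P2,P4] Q2=[]
t=15-16: P3@Q0 runs 1, rem=4, I/O yield, promote→Q0. Q0=[P1,P3] Q1=[P2,P4] Q2=[]
t=16-17: P1@Q0 runs 1, rem=1, I/O yield, promote→Q0. Q0=[P3,P1] Q1=[P2,P4] Q2=[]
t=17-18: P3@Q0 runs 1, rem=3, I/O yield, promote→Q0. Q0=[P1,P3] Q1=[P2,P4] Q2=[]
t=18-19: P1@Q0 runs 1, rem=0, completes. Q0=[P3] Q1=[P2,P4] Q2=[]
t=19-20: P3@Q0 runs 1, rem=2, I/O yield, promote→Q0. Q0=[P3] Q1=[P2,P4] Q2=[]
t=20-21: P3@Q0 runs 1, rem=1, I/O yield, promote→Q0. Q0=[P3] Q1=[P2,P4] Q2=[]
t=21-22: P3@Q0 runs 1, rem=0, completes. Q0=[] Q1=[P2,P4] Q2=[]
t=22-26: P2@Q1 runs 4, rem=9, quantum used, demote→Q2. Q0=[] Q1=[P4] Q2=[P2]
t=26-29: P4@Q1 runs 3, rem=0, completes. Q0=[] Q1=[] Q2=[P2]
t=29-37: P2@Q2 runs 8, rem=1, quantum used, demote→Q2. Q0=[] Q1=[] Q2=[P2]
t=37-38: P2@Q2 runs 1, rem=0, completes. Q0=[] Q1=[] Q2=[]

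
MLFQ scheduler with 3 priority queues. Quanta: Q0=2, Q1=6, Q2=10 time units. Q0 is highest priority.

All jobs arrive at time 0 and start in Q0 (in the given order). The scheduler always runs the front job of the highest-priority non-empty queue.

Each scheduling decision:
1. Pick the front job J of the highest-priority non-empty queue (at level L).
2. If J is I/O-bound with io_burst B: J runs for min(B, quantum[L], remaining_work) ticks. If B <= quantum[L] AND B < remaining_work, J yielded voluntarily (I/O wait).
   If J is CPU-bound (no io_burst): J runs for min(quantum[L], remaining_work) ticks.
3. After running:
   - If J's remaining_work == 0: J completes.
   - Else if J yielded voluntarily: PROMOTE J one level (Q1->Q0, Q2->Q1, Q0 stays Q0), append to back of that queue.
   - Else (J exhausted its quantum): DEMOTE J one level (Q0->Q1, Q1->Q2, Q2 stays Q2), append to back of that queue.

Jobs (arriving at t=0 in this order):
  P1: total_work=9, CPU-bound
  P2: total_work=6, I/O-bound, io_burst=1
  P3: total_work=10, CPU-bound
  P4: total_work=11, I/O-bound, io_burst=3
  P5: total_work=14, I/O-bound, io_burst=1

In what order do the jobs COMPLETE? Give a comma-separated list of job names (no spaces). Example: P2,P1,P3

Answer: P2,P5,P4,P1,P3

Derivation:
t=0-2: P1@Q0 runs 2, rem=7, quantum used, demote→Q1. Q0=[P2,P3,P4,P5] Q1=[P1] Q2=[]
t=2-3: P2@Q0 runs 1, rem=5, I/O yield, promote→Q0. Q0=[P3,P4,P5,P2] Q1=[P1] Q2=[]
t=3-5: P3@Q0 runs 2, rem=8, quantum used, demote→Q1. Q0=[P4,P5,P2] Q1=[P1,P3] Q2=[]
t=5-7: P4@Q0 runs 2, rem=9, quantum used, demote→Q1. Q0=[P5,P2] Q1=[P1,P3,P4] Q2=[]
t=7-8: P5@Q0 runs 1, rem=13, I/O yield, promote→Q0. Q0=[P2,P5] Q1=[P1,P3,P4] Q2=[]
t=8-9: P2@Q0 runs 1, rem=4, I/O yield, promote→Q0. Q0=[P5,P2] Q1=[P1,P3,P4] Q2=[]
t=9-10: P5@Q0 runs 1, rem=12, I/O yield, promote→Q0. Q0=[P2,P5] Q1=[P1,P3,P4] Q2=[]
t=10-11: P2@Q0 runs 1, rem=3, I/O yield, promote→Q0. Q0=[P5,P2] Q1=[P1,P3,P4] Q2=[]
t=11-12: P5@Q0 runs 1, rem=11, I/O yield, promote→Q0. Q0=[P2,P5] Q1=[P1,P3,P4] Q2=[]
t=12-13: P2@Q0 runs 1, rem=2, I/O yield, promote→Q0. Q0=[P5,P2] Q1=[P1,P3,P4] Q2=[]
t=13-14: P5@Q0 runs 1, rem=10, I/O yield, promote→Q0. Q0=[P2,P5] Q1=[P1,P3,P4] Q2=[]
t=14-15: P2@Q0 runs 1, rem=1, I/O yield, promote→Q0. Q0=[P5,P2] Q1=[P1,P3,P4] Q2=[]
t=15-16: P5@Q0 runs 1, rem=9, I/O yield, promote→Q0. Q0=[P2,P5] Q1=[P1,P3,P4] Q2=[]
t=16-17: P2@Q0 runs 1, rem=0, completes. Q0=[P5] Q1=[P1,P3,P4] Q2=[]
t=17-18: P5@Q0 runs 1, rem=8, I/O yield, promote→Q0. Q0=[P5] Q1=[P1,P3,P4] Q2=[]
t=18-19: P5@Q0 runs 1, rem=7, I/O yield, promote→Q0. Q0=[P5] Q1=[P1,P3,P4] Q2=[]
t=19-20: P5@Q0 runs 1, rem=6, I/O yield, promote→Q0. Q0=[P5] Q1=[P1,P3,P4] Q2=[]
t=20-21: P5@Q0 runs 1, rem=5, I/O yield, promote→Q0. Q0=[P5] Q1=[P1,P3,P4] Q2=[]
t=21-22: P5@Q0 runs 1, rem=4, I/O yield, promote→Q0. Q0=[P5] Q1=[P1,P3,P4] Q2=[]
t=22-23: P5@Q0 runs 1, rem=3, I/O yield, promote→Q0. Q0=[P5] Q1=[P1,P3,P4] Q2=[]
t=23-24: P5@Q0 runs 1, rem=2, I/O yield, promote→Q0. Q0=[P5] Q1=[P1,P3,P4] Q2=[]
t=24-25: P5@Q0 runs 1, rem=1, I/O yield, promote→Q0. Q0=[P5] Q1=[P1,P3,P4] Q2=[]
t=25-26: P5@Q0 runs 1, rem=0, completes. Q0=[] Q1=[P1,P3,P4] Q2=[]
t=26-32: P1@Q1 runs 6, rem=1, quantum used, demote→Q2. Q0=[] Q1=[P3,P4] Q2=[P1]
t=32-38: P3@Q1 runs 6, rem=2, quantum used, demote→Q2. Q0=[] Q1=[P4] Q2=[P1,P3]
t=38-41: P4@Q1 runs 3, rem=6, I/O yield, promote→Q0. Q0=[P4] Q1=[] Q2=[P1,P3]
t=41-43: P4@Q0 runs 2, rem=4, quantum used, demote→Q1. Q0=[] Q1=[P4] Q2=[P1,P3]
t=43-46: P4@Q1 runs 3, rem=1, I/O yield, promote→Q0. Q0=[P4] Q1=[] Q2=[P1,P3]
t=46-47: P4@Q0 runs 1, rem=0, completes. Q0=[] Q1=[] Q2=[P1,P3]
t=47-48: P1@Q2 runs 1, rem=0, completes. Q0=[] Q1=[] Q2=[P3]
t=48-50: P3@Q2 runs 2, rem=0, completes. Q0=[] Q1=[] Q2=[]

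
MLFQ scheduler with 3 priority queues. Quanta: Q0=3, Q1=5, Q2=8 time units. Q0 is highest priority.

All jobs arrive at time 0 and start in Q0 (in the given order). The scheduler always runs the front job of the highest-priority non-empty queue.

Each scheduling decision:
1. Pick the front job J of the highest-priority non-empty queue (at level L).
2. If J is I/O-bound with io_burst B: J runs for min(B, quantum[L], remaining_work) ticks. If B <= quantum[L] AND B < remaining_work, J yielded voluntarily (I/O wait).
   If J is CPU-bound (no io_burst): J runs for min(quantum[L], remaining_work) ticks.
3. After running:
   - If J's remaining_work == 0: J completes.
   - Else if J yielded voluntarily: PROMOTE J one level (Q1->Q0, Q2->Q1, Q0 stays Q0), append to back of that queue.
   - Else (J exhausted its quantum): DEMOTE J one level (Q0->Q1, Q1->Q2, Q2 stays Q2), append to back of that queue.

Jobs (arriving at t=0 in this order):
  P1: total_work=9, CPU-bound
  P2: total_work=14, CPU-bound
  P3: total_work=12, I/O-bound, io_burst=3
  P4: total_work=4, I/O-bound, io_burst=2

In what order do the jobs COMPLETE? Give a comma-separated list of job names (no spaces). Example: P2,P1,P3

Answer: P4,P3,P1,P2

Derivation:
t=0-3: P1@Q0 runs 3, rem=6, quantum used, demote→Q1. Q0=[P2,P3,P4] Q1=[P1] Q2=[]
t=3-6: P2@Q0 runs 3, rem=11, quantum used, demote→Q1. Q0=[P3,P4] Q1=[P1,P2] Q2=[]
t=6-9: P3@Q0 runs 3, rem=9, I/O yield, promote→Q0. Q0=[P4,P3] Q1=[P1,P2] Q2=[]
t=9-11: P4@Q0 runs 2, rem=2, I/O yield, promote→Q0. Q0=[P3,P4] Q1=[P1,P2] Q2=[]
t=11-14: P3@Q0 runs 3, rem=6, I/O yield, promote→Q0. Q0=[P4,P3] Q1=[P1,P2] Q2=[]
t=14-16: P4@Q0 runs 2, rem=0, completes. Q0=[P3] Q1=[P1,P2] Q2=[]
t=16-19: P3@Q0 runs 3, rem=3, I/O yield, promote→Q0. Q0=[P3] Q1=[P1,P2] Q2=[]
t=19-22: P3@Q0 runs 3, rem=0, completes. Q0=[] Q1=[P1,P2] Q2=[]
t=22-27: P1@Q1 runs 5, rem=1, quantum used, demote→Q2. Q0=[] Q1=[P2] Q2=[P1]
t=27-32: P2@Q1 runs 5, rem=6, quantum used, demote→Q2. Q0=[] Q1=[] Q2=[P1,P2]
t=32-33: P1@Q2 runs 1, rem=0, completes. Q0=[] Q1=[] Q2=[P2]
t=33-39: P2@Q2 runs 6, rem=0, completes. Q0=[] Q1=[] Q2=[]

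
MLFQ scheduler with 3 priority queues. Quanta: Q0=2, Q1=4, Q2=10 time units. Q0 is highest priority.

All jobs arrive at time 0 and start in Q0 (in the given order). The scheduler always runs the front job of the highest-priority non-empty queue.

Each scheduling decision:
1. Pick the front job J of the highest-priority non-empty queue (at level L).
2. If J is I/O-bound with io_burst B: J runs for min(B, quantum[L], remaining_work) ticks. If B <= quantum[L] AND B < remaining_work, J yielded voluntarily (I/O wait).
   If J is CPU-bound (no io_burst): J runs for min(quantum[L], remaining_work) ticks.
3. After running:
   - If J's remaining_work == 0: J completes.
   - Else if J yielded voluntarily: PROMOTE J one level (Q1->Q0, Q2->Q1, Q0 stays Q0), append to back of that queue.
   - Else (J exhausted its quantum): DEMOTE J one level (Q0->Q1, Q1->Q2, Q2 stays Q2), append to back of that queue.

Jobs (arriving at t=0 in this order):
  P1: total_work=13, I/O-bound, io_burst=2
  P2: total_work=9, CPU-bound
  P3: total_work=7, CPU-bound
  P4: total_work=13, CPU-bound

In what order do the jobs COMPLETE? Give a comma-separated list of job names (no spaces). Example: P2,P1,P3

t=0-2: P1@Q0 runs 2, rem=11, I/O yield, promote→Q0. Q0=[P2,P3,P4,P1] Q1=[] Q2=[]
t=2-4: P2@Q0 runs 2, rem=7, quantum used, demote→Q1. Q0=[P3,P4,P1] Q1=[P2] Q2=[]
t=4-6: P3@Q0 runs 2, rem=5, quantum used, demote→Q1. Q0=[P4,P1] Q1=[P2,P3] Q2=[]
t=6-8: P4@Q0 runs 2, rem=11, quantum used, demote→Q1. Q0=[P1] Q1=[P2,P3,P4] Q2=[]
t=8-10: P1@Q0 runs 2, rem=9, I/O yield, promote→Q0. Q0=[P1] Q1=[P2,P3,P4] Q2=[]
t=10-12: P1@Q0 runs 2, rem=7, I/O yield, promote→Q0. Q0=[P1] Q1=[P2,P3,P4] Q2=[]
t=12-14: P1@Q0 runs 2, rem=5, I/O yield, promote→Q0. Q0=[P1] Q1=[P2,P3,P4] Q2=[]
t=14-16: P1@Q0 runs 2, rem=3, I/O yield, promote→Q0. Q0=[P1] Q1=[P2,P3,P4] Q2=[]
t=16-18: P1@Q0 runs 2, rem=1, I/O yield, promote→Q0. Q0=[P1] Q1=[P2,P3,P4] Q2=[]
t=18-19: P1@Q0 runs 1, rem=0, completes. Q0=[] Q1=[P2,P3,P4] Q2=[]
t=19-23: P2@Q1 runs 4, rem=3, quantum used, demote→Q2. Q0=[] Q1=[P3,P4] Q2=[P2]
t=23-27: P3@Q1 runs 4, rem=1, quantum used, demote→Q2. Q0=[] Q1=[P4] Q2=[P2,P3]
t=27-31: P4@Q1 runs 4, rem=7, quantum used, demote→Q2. Q0=[] Q1=[] Q2=[P2,P3,P4]
t=31-34: P2@Q2 runs 3, rem=0, completes. Q0=[] Q1=[] Q2=[P3,P4]
t=34-35: P3@Q2 runs 1, rem=0, completes. Q0=[] Q1=[] Q2=[P4]
t=35-42: P4@Q2 runs 7, rem=0, completes. Q0=[] Q1=[] Q2=[]

Answer: P1,P2,P3,P4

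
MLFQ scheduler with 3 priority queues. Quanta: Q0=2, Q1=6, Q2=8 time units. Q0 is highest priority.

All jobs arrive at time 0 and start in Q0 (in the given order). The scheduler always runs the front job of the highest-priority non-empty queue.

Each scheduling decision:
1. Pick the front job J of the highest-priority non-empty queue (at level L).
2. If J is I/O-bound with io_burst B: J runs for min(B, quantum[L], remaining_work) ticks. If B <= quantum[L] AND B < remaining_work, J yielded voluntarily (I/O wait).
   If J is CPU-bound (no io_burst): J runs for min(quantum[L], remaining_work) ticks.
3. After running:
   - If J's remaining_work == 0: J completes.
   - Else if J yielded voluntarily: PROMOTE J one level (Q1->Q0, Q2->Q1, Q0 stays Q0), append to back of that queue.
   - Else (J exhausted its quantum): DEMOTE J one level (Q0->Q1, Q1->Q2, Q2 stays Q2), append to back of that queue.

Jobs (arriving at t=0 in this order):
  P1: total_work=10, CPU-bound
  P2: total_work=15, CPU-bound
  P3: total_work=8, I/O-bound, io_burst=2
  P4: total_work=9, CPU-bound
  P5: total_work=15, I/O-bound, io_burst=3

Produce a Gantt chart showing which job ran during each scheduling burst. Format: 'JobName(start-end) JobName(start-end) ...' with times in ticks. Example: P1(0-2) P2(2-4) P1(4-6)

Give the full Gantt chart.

t=0-2: P1@Q0 runs 2, rem=8, quantum used, demote→Q1. Q0=[P2,P3,P4,P5] Q1=[P1] Q2=[]
t=2-4: P2@Q0 runs 2, rem=13, quantum used, demote→Q1. Q0=[P3,P4,P5] Q1=[P1,P2] Q2=[]
t=4-6: P3@Q0 runs 2, rem=6, I/O yield, promote→Q0. Q0=[P4,P5,P3] Q1=[P1,P2] Q2=[]
t=6-8: P4@Q0 runs 2, rem=7, quantum used, demote→Q1. Q0=[P5,P3] Q1=[P1,P2,P4] Q2=[]
t=8-10: P5@Q0 runs 2, rem=13, quantum used, demote→Q1. Q0=[P3] Q1=[P1,P2,P4,P5] Q2=[]
t=10-12: P3@Q0 runs 2, rem=4, I/O yield, promote→Q0. Q0=[P3] Q1=[P1,P2,P4,P5] Q2=[]
t=12-14: P3@Q0 runs 2, rem=2, I/O yield, promote→Q0. Q0=[P3] Q1=[P1,P2,P4,P5] Q2=[]
t=14-16: P3@Q0 runs 2, rem=0, completes. Q0=[] Q1=[P1,P2,P4,P5] Q2=[]
t=16-22: P1@Q1 runs 6, rem=2, quantum used, demote→Q2. Q0=[] Q1=[P2,P4,P5] Q2=[P1]
t=22-28: P2@Q1 runs 6, rem=7, quantum used, demote→Q2. Q0=[] Q1=[P4,P5] Q2=[P1,P2]
t=28-34: P4@Q1 runs 6, rem=1, quantum used, demote→Q2. Q0=[] Q1=[P5] Q2=[P1,P2,P4]
t=34-37: P5@Q1 runs 3, rem=10, I/O yield, promote→Q0. Q0=[P5] Q1=[] Q2=[P1,P2,P4]
t=37-39: P5@Q0 runs 2, rem=8, quantum used, demote→Q1. Q0=[] Q1=[P5] Q2=[P1,P2,P4]
t=39-42: P5@Q1 runs 3, rem=5, I/O yield, promote→Q0. Q0=[P5] Q1=[] Q2=[P1,P2,P4]
t=42-44: P5@Q0 runs 2, rem=3, quantum used, demote→Q1. Q0=[] Q1=[P5] Q2=[P1,P2,P4]
t=44-47: P5@Q1 runs 3, rem=0, completes. Q0=[] Q1=[] Q2=[P1,P2,P4]
t=47-49: P1@Q2 runs 2, rem=0, completes. Q0=[] Q1=[] Q2=[P2,P4]
t=49-56: P2@Q2 runs 7, rem=0, completes. Q0=[] Q1=[] Q2=[P4]
t=56-57: P4@Q2 runs 1, rem=0, completes. Q0=[] Q1=[] Q2=[]

Answer: P1(0-2) P2(2-4) P3(4-6) P4(6-8) P5(8-10) P3(10-12) P3(12-14) P3(14-16) P1(16-22) P2(22-28) P4(28-34) P5(34-37) P5(37-39) P5(39-42) P5(42-44) P5(44-47) P1(47-49) P2(49-56) P4(56-57)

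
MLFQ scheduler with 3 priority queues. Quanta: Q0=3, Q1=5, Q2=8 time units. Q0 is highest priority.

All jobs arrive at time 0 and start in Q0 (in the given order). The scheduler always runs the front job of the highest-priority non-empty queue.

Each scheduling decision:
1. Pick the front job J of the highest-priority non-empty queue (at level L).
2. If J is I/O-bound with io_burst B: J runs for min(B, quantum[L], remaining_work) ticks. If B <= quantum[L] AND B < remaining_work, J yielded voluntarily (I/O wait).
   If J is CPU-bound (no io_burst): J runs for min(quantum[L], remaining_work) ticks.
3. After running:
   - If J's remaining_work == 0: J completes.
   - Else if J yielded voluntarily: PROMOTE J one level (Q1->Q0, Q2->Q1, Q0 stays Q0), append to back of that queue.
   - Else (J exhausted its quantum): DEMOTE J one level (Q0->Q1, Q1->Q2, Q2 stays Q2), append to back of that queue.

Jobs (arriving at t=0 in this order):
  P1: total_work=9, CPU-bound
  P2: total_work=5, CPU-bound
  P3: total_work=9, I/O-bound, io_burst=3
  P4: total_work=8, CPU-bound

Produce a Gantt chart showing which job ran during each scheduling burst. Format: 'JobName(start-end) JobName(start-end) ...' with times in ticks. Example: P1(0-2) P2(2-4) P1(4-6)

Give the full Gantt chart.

t=0-3: P1@Q0 runs 3, rem=6, quantum used, demote→Q1. Q0=[P2,P3,P4] Q1=[P1] Q2=[]
t=3-6: P2@Q0 runs 3, rem=2, quantum used, demote→Q1. Q0=[P3,P4] Q1=[P1,P2] Q2=[]
t=6-9: P3@Q0 runs 3, rem=6, I/O yield, promote→Q0. Q0=[P4,P3] Q1=[P1,P2] Q2=[]
t=9-12: P4@Q0 runs 3, rem=5, quantum used, demote→Q1. Q0=[P3] Q1=[P1,P2,P4] Q2=[]
t=12-15: P3@Q0 runs 3, rem=3, I/O yield, promote→Q0. Q0=[P3] Q1=[P1,P2,P4] Q2=[]
t=15-18: P3@Q0 runs 3, rem=0, completes. Q0=[] Q1=[P1,P2,P4] Q2=[]
t=18-23: P1@Q1 runs 5, rem=1, quantum used, demote→Q2. Q0=[] Q1=[P2,P4] Q2=[P1]
t=23-25: P2@Q1 runs 2, rem=0, completes. Q0=[] Q1=[P4] Q2=[P1]
t=25-30: P4@Q1 runs 5, rem=0, completes. Q0=[] Q1=[] Q2=[P1]
t=30-31: P1@Q2 runs 1, rem=0, completes. Q0=[] Q1=[] Q2=[]

Answer: P1(0-3) P2(3-6) P3(6-9) P4(9-12) P3(12-15) P3(15-18) P1(18-23) P2(23-25) P4(25-30) P1(30-31)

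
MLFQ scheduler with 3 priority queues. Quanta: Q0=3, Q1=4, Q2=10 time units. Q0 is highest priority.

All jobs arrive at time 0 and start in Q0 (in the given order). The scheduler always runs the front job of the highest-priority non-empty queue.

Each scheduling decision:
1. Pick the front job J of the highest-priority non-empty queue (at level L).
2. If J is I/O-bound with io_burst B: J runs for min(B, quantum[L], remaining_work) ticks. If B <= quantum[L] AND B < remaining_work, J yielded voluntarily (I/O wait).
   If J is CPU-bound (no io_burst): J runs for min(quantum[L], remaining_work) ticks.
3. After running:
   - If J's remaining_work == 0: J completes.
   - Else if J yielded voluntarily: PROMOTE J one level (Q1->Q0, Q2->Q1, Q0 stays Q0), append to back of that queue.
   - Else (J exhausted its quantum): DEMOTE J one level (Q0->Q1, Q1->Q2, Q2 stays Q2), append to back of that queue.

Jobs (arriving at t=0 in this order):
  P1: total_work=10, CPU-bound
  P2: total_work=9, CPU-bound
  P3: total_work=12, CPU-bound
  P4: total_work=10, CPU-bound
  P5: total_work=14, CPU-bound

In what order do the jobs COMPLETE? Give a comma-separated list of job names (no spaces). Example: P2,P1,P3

Answer: P1,P2,P3,P4,P5

Derivation:
t=0-3: P1@Q0 runs 3, rem=7, quantum used, demote→Q1. Q0=[P2,P3,P4,P5] Q1=[P1] Q2=[]
t=3-6: P2@Q0 runs 3, rem=6, quantum used, demote→Q1. Q0=[P3,P4,P5] Q1=[P1,P2] Q2=[]
t=6-9: P3@Q0 runs 3, rem=9, quantum used, demote→Q1. Q0=[P4,P5] Q1=[P1,P2,P3] Q2=[]
t=9-12: P4@Q0 runs 3, rem=7, quantum used, demote→Q1. Q0=[P5] Q1=[P1,P2,P3,P4] Q2=[]
t=12-15: P5@Q0 runs 3, rem=11, quantum used, demote→Q1. Q0=[] Q1=[P1,P2,P3,P4,P5] Q2=[]
t=15-19: P1@Q1 runs 4, rem=3, quantum used, demote→Q2. Q0=[] Q1=[P2,P3,P4,P5] Q2=[P1]
t=19-23: P2@Q1 runs 4, rem=2, quantum used, demote→Q2. Q0=[] Q1=[P3,P4,P5] Q2=[P1,P2]
t=23-27: P3@Q1 runs 4, rem=5, quantum used, demote→Q2. Q0=[] Q1=[P4,P5] Q2=[P1,P2,P3]
t=27-31: P4@Q1 runs 4, rem=3, quantum used, demote→Q2. Q0=[] Q1=[P5] Q2=[P1,P2,P3,P4]
t=31-35: P5@Q1 runs 4, rem=7, quantum used, demote→Q2. Q0=[] Q1=[] Q2=[P1,P2,P3,P4,P5]
t=35-38: P1@Q2 runs 3, rem=0, completes. Q0=[] Q1=[] Q2=[P2,P3,P4,P5]
t=38-40: P2@Q2 runs 2, rem=0, completes. Q0=[] Q1=[] Q2=[P3,P4,P5]
t=40-45: P3@Q2 runs 5, rem=0, completes. Q0=[] Q1=[] Q2=[P4,P5]
t=45-48: P4@Q2 runs 3, rem=0, completes. Q0=[] Q1=[] Q2=[P5]
t=48-55: P5@Q2 runs 7, rem=0, completes. Q0=[] Q1=[] Q2=[]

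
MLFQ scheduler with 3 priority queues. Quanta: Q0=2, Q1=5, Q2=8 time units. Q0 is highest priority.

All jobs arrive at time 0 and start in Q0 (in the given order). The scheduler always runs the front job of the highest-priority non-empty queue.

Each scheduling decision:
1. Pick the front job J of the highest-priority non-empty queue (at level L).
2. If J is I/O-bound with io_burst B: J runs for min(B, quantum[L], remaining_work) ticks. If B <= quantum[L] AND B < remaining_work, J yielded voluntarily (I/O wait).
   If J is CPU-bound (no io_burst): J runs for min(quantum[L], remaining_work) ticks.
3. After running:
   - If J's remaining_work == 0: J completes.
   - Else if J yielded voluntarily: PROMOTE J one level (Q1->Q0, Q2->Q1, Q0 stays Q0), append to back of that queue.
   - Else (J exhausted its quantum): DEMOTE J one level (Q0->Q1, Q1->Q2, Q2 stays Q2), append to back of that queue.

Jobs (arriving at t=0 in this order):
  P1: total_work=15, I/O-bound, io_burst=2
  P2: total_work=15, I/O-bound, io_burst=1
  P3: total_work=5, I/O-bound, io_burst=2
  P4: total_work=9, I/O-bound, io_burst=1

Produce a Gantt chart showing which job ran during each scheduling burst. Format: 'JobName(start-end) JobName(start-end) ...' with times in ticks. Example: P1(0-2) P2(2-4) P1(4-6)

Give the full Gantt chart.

t=0-2: P1@Q0 runs 2, rem=13, I/O yield, promote→Q0. Q0=[P2,P3,P4,P1] Q1=[] Q2=[]
t=2-3: P2@Q0 runs 1, rem=14, I/O yield, promote→Q0. Q0=[P3,P4,P1,P2] Q1=[] Q2=[]
t=3-5: P3@Q0 runs 2, rem=3, I/O yield, promote→Q0. Q0=[P4,P1,P2,P3] Q1=[] Q2=[]
t=5-6: P4@Q0 runs 1, rem=8, I/O yield, promote→Q0. Q0=[P1,P2,P3,P4] Q1=[] Q2=[]
t=6-8: P1@Q0 runs 2, rem=11, I/O yield, promote→Q0. Q0=[P2,P3,P4,P1] Q1=[] Q2=[]
t=8-9: P2@Q0 runs 1, rem=13, I/O yield, promote→Q0. Q0=[P3,P4,P1,P2] Q1=[] Q2=[]
t=9-11: P3@Q0 runs 2, rem=1, I/O yield, promote→Q0. Q0=[P4,P1,P2,P3] Q1=[] Q2=[]
t=11-12: P4@Q0 runs 1, rem=7, I/O yield, promote→Q0. Q0=[P1,P2,P3,P4] Q1=[] Q2=[]
t=12-14: P1@Q0 runs 2, rem=9, I/O yield, promote→Q0. Q0=[P2,P3,P4,P1] Q1=[] Q2=[]
t=14-15: P2@Q0 runs 1, rem=12, I/O yield, promote→Q0. Q0=[P3,P4,P1,P2] Q1=[] Q2=[]
t=15-16: P3@Q0 runs 1, rem=0, completes. Q0=[P4,P1,P2] Q1=[] Q2=[]
t=16-17: P4@Q0 runs 1, rem=6, I/O yield, promote→Q0. Q0=[P1,P2,P4] Q1=[] Q2=[]
t=17-19: P1@Q0 runs 2, rem=7, I/O yield, promote→Q0. Q0=[P2,P4,P1] Q1=[] Q2=[]
t=19-20: P2@Q0 runs 1, rem=11, I/O yield, promote→Q0. Q0=[P4,P1,P2] Q1=[] Q2=[]
t=20-21: P4@Q0 runs 1, rem=5, I/O yield, promote→Q0. Q0=[P1,P2,P4] Q1=[] Q2=[]
t=21-23: P1@Q0 runs 2, rem=5, I/O yield, promote→Q0. Q0=[P2,P4,P1] Q1=[] Q2=[]
t=23-24: P2@Q0 runs 1, rem=10, I/O yield, promote→Q0. Q0=[P4,P1,P2] Q1=[] Q2=[]
t=24-25: P4@Q0 runs 1, rem=4, I/O yield, promote→Q0. Q0=[P1,P2,P4] Q1=[] Q2=[]
t=25-27: P1@Q0 runs 2, rem=3, I/O yield, promote→Q0. Q0=[P2,P4,P1] Q1=[] Q2=[]
t=27-28: P2@Q0 runs 1, rem=9, I/O yield, promote→Q0. Q0=[P4,P1,P2] Q1=[] Q2=[]
t=28-29: P4@Q0 runs 1, rem=3, I/O yield, promote→Q0. Q0=[P1,P2,P4] Q1=[] Q2=[]
t=29-31: P1@Q0 runs 2, rem=1, I/O yield, promote→Q0. Q0=[P2,P4,P1] Q1=[] Q2=[]
t=31-32: P2@Q0 runs 1, rem=8, I/O yield, promote→Q0. Q0=[P4,P1,P2] Q1=[] Q2=[]
t=32-33: P4@Q0 runs 1, rem=2, I/O yield, promote→Q0. Q0=[P1,P2,P4] Q1=[] Q2=[]
t=33-34: P1@Q0 runs 1, rem=0, completes. Q0=[P2,P4] Q1=[] Q2=[]
t=34-35: P2@Q0 runs 1, rem=7, I/O yield, promote→Q0. Q0=[P4,P2] Q1=[] Q2=[]
t=35-36: P4@Q0 runs 1, rem=1, I/O yield, promote→Q0. Q0=[P2,P4] Q1=[] Q2=[]
t=36-37: P2@Q0 runs 1, rem=6, I/O yield, promote→Q0. Q0=[P4,P2] Q1=[] Q2=[]
t=37-38: P4@Q0 runs 1, rem=0, completes. Q0=[P2] Q1=[] Q2=[]
t=38-39: P2@Q0 runs 1, rem=5, I/O yield, promote→Q0. Q0=[P2] Q1=[] Q2=[]
t=39-40: P2@Q0 runs 1, rem=4, I/O yield, promote→Q0. Q0=[P2] Q1=[] Q2=[]
t=40-41: P2@Q0 runs 1, rem=3, I/O yield, promote→Q0. Q0=[P2] Q1=[] Q2=[]
t=41-42: P2@Q0 runs 1, rem=2, I/O yield, promote→Q0. Q0=[P2] Q1=[] Q2=[]
t=42-43: P2@Q0 runs 1, rem=1, I/O yield, promote→Q0. Q0=[P2] Q1=[] Q2=[]
t=43-44: P2@Q0 runs 1, rem=0, completes. Q0=[] Q1=[] Q2=[]

Answer: P1(0-2) P2(2-3) P3(3-5) P4(5-6) P1(6-8) P2(8-9) P3(9-11) P4(11-12) P1(12-14) P2(14-15) P3(15-16) P4(16-17) P1(17-19) P2(19-20) P4(20-21) P1(21-23) P2(23-24) P4(24-25) P1(25-27) P2(27-28) P4(28-29) P1(29-31) P2(31-32) P4(32-33) P1(33-34) P2(34-35) P4(35-36) P2(36-37) P4(37-38) P2(38-39) P2(39-40) P2(40-41) P2(41-42) P2(42-43) P2(43-44)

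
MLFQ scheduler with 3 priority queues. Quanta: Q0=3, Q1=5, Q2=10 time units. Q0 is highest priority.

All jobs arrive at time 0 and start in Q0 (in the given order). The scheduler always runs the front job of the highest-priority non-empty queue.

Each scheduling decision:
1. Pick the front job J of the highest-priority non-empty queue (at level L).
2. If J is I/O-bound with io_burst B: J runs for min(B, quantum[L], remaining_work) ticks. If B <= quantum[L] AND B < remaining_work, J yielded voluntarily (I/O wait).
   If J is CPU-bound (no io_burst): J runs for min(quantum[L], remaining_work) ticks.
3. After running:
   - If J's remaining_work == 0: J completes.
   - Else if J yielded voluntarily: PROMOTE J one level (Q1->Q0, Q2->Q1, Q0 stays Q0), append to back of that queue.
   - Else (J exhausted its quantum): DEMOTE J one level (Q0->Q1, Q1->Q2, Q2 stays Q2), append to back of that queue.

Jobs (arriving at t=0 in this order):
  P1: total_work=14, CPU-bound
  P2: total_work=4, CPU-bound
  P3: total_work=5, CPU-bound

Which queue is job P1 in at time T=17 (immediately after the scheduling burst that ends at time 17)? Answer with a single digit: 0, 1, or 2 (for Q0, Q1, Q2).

t=0-3: P1@Q0 runs 3, rem=11, quantum used, demote→Q1. Q0=[P2,P3] Q1=[P1] Q2=[]
t=3-6: P2@Q0 runs 3, rem=1, quantum used, demote→Q1. Q0=[P3] Q1=[P1,P2] Q2=[]
t=6-9: P3@Q0 runs 3, rem=2, quantum used, demote→Q1. Q0=[] Q1=[P1,P2,P3] Q2=[]
t=9-14: P1@Q1 runs 5, rem=6, quantum used, demote→Q2. Q0=[] Q1=[P2,P3] Q2=[P1]
t=14-15: P2@Q1 runs 1, rem=0, completes. Q0=[] Q1=[P3] Q2=[P1]
t=15-17: P3@Q1 runs 2, rem=0, completes. Q0=[] Q1=[] Q2=[P1]
t=17-23: P1@Q2 runs 6, rem=0, completes. Q0=[] Q1=[] Q2=[]

Answer: 2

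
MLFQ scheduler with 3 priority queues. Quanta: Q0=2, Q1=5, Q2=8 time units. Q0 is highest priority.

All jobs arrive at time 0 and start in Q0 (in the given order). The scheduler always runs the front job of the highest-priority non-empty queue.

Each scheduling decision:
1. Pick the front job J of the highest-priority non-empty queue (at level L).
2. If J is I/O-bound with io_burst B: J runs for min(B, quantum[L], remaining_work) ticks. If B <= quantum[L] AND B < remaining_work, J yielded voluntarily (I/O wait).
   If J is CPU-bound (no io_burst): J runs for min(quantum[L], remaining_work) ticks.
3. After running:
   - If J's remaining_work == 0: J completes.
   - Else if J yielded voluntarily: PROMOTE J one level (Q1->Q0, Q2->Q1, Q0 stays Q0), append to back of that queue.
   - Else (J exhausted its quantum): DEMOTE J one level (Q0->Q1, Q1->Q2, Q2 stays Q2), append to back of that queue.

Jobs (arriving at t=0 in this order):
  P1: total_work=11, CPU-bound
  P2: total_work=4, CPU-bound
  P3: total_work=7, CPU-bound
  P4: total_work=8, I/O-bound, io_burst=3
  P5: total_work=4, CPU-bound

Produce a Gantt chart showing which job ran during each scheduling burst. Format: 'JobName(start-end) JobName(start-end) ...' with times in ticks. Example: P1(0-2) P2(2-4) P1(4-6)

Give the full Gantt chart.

Answer: P1(0-2) P2(2-4) P3(4-6) P4(6-8) P5(8-10) P1(10-15) P2(15-17) P3(17-22) P4(22-25) P4(25-27) P5(27-29) P4(29-30) P1(30-34)

Derivation:
t=0-2: P1@Q0 runs 2, rem=9, quantum used, demote→Q1. Q0=[P2,P3,P4,P5] Q1=[P1] Q2=[]
t=2-4: P2@Q0 runs 2, rem=2, quantum used, demote→Q1. Q0=[P3,P4,P5] Q1=[P1,P2] Q2=[]
t=4-6: P3@Q0 runs 2, rem=5, quantum used, demote→Q1. Q0=[P4,P5] Q1=[P1,P2,P3] Q2=[]
t=6-8: P4@Q0 runs 2, rem=6, quantum used, demote→Q1. Q0=[P5] Q1=[P1,P2,P3,P4] Q2=[]
t=8-10: P5@Q0 runs 2, rem=2, quantum used, demote→Q1. Q0=[] Q1=[P1,P2,P3,P4,P5] Q2=[]
t=10-15: P1@Q1 runs 5, rem=4, quantum used, demote→Q2. Q0=[] Q1=[P2,P3,P4,P5] Q2=[P1]
t=15-17: P2@Q1 runs 2, rem=0, completes. Q0=[] Q1=[P3,P4,P5] Q2=[P1]
t=17-22: P3@Q1 runs 5, rem=0, completes. Q0=[] Q1=[P4,P5] Q2=[P1]
t=22-25: P4@Q1 runs 3, rem=3, I/O yield, promote→Q0. Q0=[P4] Q1=[P5] Q2=[P1]
t=25-27: P4@Q0 runs 2, rem=1, quantum used, demote→Q1. Q0=[] Q1=[P5,P4] Q2=[P1]
t=27-29: P5@Q1 runs 2, rem=0, completes. Q0=[] Q1=[P4] Q2=[P1]
t=29-30: P4@Q1 runs 1, rem=0, completes. Q0=[] Q1=[] Q2=[P1]
t=30-34: P1@Q2 runs 4, rem=0, completes. Q0=[] Q1=[] Q2=[]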